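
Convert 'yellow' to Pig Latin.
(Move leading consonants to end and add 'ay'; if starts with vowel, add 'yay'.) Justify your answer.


'yellow': move consonant cluster 'y' to end and add 'ay': 'ellowyay'.

ellowyay


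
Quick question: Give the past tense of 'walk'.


Apply rule: Add -ed. 'walk' becomes 'walked'.

walked


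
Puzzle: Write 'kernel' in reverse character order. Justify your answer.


Reverse 'kernel' character by character: 'lenrek'.

lenrek


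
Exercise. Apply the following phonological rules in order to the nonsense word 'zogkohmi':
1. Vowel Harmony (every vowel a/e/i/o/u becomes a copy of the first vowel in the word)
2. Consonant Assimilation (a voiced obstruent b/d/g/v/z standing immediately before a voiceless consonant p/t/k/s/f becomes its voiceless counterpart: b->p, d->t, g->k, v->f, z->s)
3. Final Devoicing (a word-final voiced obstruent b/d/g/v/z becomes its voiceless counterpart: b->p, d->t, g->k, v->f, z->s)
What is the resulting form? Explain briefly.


Starting form: 'zogkohmi'
Rule 1: Vowel Harmony: all vowels become 'o' (matching first vowel). 'zogkohmi' -> 'zogkohmo'
Rule 2: Consonant Assimilation: voiced obstruent before voiceless consonant becomes voiceless ('gk' -> 'kk'). 'zogkohmo' -> 'zokkohmo'
Rule 3: Final Devoicing: the word ends in the vowel 'o', not a consonant. No change.
Final form: 'zokkohmo'

zokkohmo


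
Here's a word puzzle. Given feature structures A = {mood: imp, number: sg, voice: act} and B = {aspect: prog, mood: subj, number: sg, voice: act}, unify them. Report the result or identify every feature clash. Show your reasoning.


Compare features:
aspect: A=_ vs B=prog -> unified: prog
mood: A=imp vs B=subj -> CLASH
number: A=sg vs B=sg -> unified: sg
voice: A=act vs B=act -> unified: act
Clash detected on feature 'mood' (imp vs subj); unification fails.

CLASH on 'mood' (imp vs subj)


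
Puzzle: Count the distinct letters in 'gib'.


Unique letters in 'gib': {b, g, i} = 3 distinct letters.

3


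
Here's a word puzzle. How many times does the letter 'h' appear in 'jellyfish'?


Letter 'h' in 'jellyfish': found at position(s) 9 = 1 occurrence(s).

1


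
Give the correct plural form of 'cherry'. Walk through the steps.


Apply rule: Change -y to -ies (consonant + y). 'cherry' becomes 'cherries'.

cherries


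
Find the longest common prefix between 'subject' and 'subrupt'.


Compare from the start: 3 characters match: 'sub'. Mismatch at position 4: 'j' vs 'r'.

sub


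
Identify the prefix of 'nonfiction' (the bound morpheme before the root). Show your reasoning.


The word 'nonfiction' = 'non' (prefix) + 'fiction' (root). The prefix is 'non'.

non


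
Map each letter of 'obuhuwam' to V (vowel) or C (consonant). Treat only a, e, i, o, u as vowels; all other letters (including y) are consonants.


Letter mapping: o = V, b = C, u = V, h = C, u = V, w = C, a = V, m = C.

VCVCVCVC


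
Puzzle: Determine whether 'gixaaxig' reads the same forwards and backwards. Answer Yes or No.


Forward: 'gixaaxig'
Reversed: 'gixaaxig'
They are identical.

Yes


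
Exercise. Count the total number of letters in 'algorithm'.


Spell out 'algorithm' and number each letter: a(1), l(2), g(3), o(4), r(5), i(6), t(7), h(8), m(9). Total: 9 letters.

9


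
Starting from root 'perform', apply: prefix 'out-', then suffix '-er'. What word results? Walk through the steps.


Step 1: Add prefix 'out-' to 'perform' = 'outperform'
Step 2: Add suffix '-er' to 'outperform' = 'outperformer'

outperformer


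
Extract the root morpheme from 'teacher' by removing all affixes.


Remove suffix '-er' from 'teacher' to get root 'teach'.

teach


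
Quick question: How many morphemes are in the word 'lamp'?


Decomposition: lamp (free morpheme) = 1 morpheme(s)

1 morphemes


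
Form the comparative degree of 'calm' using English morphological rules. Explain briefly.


Apply comparative formation (add -er): 'calm' -> 'calmer'.

calmer


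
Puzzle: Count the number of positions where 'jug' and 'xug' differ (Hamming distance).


Alignment:
Position 1: 'j' vs 'x' = DIFFER
Position 2: 'u' vs 'u' = match
Position 3: 'g' vs 'g' = match
Total differences: 1

1


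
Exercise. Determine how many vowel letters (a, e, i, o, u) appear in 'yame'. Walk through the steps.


Vowels in 'yame': a, e = 2 vowels.

2


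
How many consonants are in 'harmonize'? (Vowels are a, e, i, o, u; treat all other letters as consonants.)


Consonants in 'harmonize': h, r, m, n, z = 5 consonants.

5


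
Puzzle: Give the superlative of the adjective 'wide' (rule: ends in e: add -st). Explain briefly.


Apply superlative formation (ends in e: add -st): 'wide' -> 'widest'.

widest


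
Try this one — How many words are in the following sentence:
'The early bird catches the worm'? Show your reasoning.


Split into words: The | early | bird | catches | the | worm = 6 words.

6


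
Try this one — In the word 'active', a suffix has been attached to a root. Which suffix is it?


The word 'active' = 'act' (root) + '-ive' (suffix). The suffix is '-ive'.

ive


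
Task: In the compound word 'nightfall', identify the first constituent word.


Split 'nightfall' into 'night' + 'fall'. The first part is 'night'.

night


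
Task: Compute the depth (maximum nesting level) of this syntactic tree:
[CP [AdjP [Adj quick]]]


Count bracket nesting levels:
'[' at pos 0: depth = 1
'[' at pos 4: depth = 2
'[' at pos 10: depth = 3
Maximum depth reached: 3

3


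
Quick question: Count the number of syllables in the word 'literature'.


Break 'literature' into syllables: lit-er-a-ture -> lit | er | a | ture = 4 syllables

4 syllables


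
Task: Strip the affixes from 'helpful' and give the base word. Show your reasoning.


Remove suffix '-ful' from 'helpful' to get root 'help'.

help


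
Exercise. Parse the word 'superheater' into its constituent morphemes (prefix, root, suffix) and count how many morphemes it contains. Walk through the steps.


Step 1: Identify prefix: 'super' (meaning: above)
Step 2: Identify root: 'heat'
Step 3: Identify suffix(es): 'er'
Decomposition: super- (prefix: above) + heat (root) + -er (suffix: one who)
Total morphemes: 3

3 morphemes (super- (prefix: above) + heat (root) + -er (suffix: one who))


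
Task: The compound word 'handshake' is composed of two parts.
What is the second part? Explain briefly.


Split 'handshake' into 'hand' + 'shake'. The second part is 'shake'.

shake


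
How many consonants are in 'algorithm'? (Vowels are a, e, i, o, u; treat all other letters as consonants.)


Consonants in 'algorithm': l, g, r, t, h, m = 6 consonants.

6


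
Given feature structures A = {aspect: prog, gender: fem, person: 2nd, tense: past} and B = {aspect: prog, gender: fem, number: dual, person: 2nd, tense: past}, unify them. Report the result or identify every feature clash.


Compare features:
aspect: A=prog vs B=prog -> unified: prog
gender: A=fem vs B=fem -> unified: fem
number: A=_ vs B=dual -> unified: dual
person: A=2nd vs B=2nd -> unified: 2nd
tense: A=past vs B=past -> unified: past
No clashes found.

Unified: {aspect: prog, gender: fem, number: dual, person: 2nd, tense: past}


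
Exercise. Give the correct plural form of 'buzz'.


Apply rule: Add -es (sibilant/fricative ending). 'buzz' becomes 'buzzes'.

buzzes


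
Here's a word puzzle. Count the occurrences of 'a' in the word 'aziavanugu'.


Letter 'a' in 'aziavanugu': found at position(s) 1, 4, 6 = 3 occurrence(s).

3


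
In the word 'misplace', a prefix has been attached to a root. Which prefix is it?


The word 'misplace' = 'mis' (prefix) + 'place' (root). The prefix is 'mis'.

mis


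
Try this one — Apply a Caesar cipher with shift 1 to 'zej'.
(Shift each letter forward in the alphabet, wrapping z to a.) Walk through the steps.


Shift each letter by 1: z -> a, e -> f, j -> k. Result: 'afk'.

afk


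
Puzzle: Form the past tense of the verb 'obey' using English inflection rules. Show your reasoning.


Apply rule: Add -ed. 'obey' becomes 'obeyed'.

obeyed


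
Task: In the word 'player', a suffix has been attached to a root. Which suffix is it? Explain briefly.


The word 'player' = 'play' (root) + '-er' (suffix). The suffix is '-er'.

er


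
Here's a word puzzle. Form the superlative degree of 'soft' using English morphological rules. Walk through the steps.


Apply superlative formation (add -est): 'soft' -> 'softest'.

softest


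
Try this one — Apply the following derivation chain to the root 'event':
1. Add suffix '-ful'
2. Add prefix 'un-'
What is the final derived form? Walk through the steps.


Step 1: Add suffix '-ful' to 'event' = 'eventful'
Step 2: Add prefix 'un-' to 'eventful' = 'uneventful'

uneventful


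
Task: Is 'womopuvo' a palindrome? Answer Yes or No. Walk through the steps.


Forward: 'womopuvo'
Reversed: 'ovupomow'
They differ.

No


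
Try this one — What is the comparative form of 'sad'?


Apply comparative formation (double final consonant, add -er): 'sad' -> 'sadder'.

sadder


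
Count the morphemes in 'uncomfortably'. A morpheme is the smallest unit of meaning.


Decomposition: un- (prefix) + comfort (root) + -able (suffix) + -ly (suffix) = 4 morpheme(s)

4 morphemes


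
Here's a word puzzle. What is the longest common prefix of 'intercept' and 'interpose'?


Compare from the start: 5 characters match: 'inter'. Mismatch at position 6: 'c' vs 'p'.

inter


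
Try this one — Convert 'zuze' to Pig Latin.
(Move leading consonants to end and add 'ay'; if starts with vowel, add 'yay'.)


'zuze': move consonant cluster 'z' to end and add 'ay': 'uzezay'.

uzezay


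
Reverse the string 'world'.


Reverse 'world' character by character: 'dlrow'.

dlrow


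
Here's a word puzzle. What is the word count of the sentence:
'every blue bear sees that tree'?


Split into words: every | blue | bear | sees | that | tree = 6 words.

6


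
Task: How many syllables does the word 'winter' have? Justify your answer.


Break 'winter' into syllables: win-ter -> win | ter = 2 syllables

2 syllables


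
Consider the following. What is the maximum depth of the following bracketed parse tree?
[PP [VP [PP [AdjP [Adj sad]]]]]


Count bracket nesting levels:
'[' at pos 0: depth = 1
'[' at pos 4: depth = 2
'[' at pos 8: depth = 3
'[' at pos 12: depth = 4
'[' at pos 18: depth = 5
Maximum depth reached: 5

5


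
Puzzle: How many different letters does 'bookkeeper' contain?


Unique letters in 'bookkeeper': {b, e, k, o, p, r} = 6 distinct letters.

6


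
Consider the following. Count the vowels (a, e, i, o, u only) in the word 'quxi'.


Vowels in 'quxi': u, i = 2 vowels.

2


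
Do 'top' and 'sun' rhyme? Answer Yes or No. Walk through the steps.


Rime (stressed vowel + following sounds) of 'top': -op = /ɒp/
Rime of 'sun': -un = /ʌn/
/ɒp/ and /ʌn/ are different ending sounds, so the words do not rhyme.

No


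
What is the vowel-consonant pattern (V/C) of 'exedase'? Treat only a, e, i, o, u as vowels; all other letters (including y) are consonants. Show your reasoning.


Letter mapping: e = V, x = C, e = V, d = C, a = V, s = C, e = V.

VCVCVCV


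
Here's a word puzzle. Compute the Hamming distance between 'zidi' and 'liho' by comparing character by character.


Alignment:
Position 1: 'z' vs 'l' = DIFFER
Position 2: 'i' vs 'i' = match
Position 3: 'd' vs 'h' = DIFFER
Position 4: 'i' vs 'o' = DIFFER
Total differences: 3

3


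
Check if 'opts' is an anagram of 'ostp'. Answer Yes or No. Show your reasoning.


Sorted letters of 'opts': 'opst'
Sorted letters of 'ostp': 'opst'
They match.

Yes


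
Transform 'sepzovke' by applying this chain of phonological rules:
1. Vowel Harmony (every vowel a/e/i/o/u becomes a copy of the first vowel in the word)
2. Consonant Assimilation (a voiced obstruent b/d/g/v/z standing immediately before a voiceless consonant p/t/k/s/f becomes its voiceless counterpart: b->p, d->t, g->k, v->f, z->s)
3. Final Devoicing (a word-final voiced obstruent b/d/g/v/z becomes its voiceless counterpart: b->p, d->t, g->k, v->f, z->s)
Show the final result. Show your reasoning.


Starting form: 'sepzovke'
Rule 1: Vowel Harmony: all vowels become 'e' (matching first vowel). 'sepzovke' -> 'sepzevke'
Rule 2: Consonant Assimilation: voiced obstruent before voiceless consonant becomes voiceless ('vk' -> 'fk'). 'sepzevke' -> 'sepzefke'
Rule 3: Final Devoicing: the word ends in the vowel 'e', not a consonant. No change.
Final form: 'sepzefke'

sepzefke


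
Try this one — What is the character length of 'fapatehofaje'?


Spell out 'fapatehofaje' and number each letter: f(1), a(2), p(3), a(4), t(5), e(6), h(7), o(8), f(9), a(10), j(11), e(12). Total: 12 letters.

12


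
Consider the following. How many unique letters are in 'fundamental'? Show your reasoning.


Unique letters in 'fundamental': {a, d, e, f, l, m, n, t, u} = 9 distinct letters.

9


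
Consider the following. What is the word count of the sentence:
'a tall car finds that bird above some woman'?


Split into words: a | tall | car | finds | that | bird | above | some | woman = 9 words.

9


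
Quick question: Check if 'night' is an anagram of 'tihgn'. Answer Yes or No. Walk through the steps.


Sorted letters of 'night': 'ghint'
Sorted letters of 'tihgn': 'ghint'
They match.

Yes


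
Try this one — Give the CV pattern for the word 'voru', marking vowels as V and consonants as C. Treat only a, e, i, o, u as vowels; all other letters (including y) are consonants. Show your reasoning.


Letter mapping: v = C, o = V, r = C, u = V.

CVCV


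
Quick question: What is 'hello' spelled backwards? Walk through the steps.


Reverse 'hello' character by character: 'olleh'.

olleh


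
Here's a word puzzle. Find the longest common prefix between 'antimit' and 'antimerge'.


Compare from the start: 5 characters match: 'antim'. Mismatch at position 6: 'i' vs 'e'.

antim


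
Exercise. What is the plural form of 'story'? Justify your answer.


Apply rule: Change -y to -ies (consonant + y). 'story' becomes 'stories'.

stories


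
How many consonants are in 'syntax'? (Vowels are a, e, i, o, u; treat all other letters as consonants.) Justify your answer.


Consonants in 'syntax': s, y, n, t, x = 5 consonants.

5


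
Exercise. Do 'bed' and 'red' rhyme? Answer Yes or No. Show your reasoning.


Rime (stressed vowel + following sounds) of 'bed': -ed = /ɛd/
Rime of 'red': -ed = /ɛd/
/ɛd/ and /ɛd/ are the same ending sound, so the words rhyme.

Yes


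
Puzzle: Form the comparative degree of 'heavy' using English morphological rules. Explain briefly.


Apply comparative formation (consonant + y: change y to i, add -er): 'heavy' -> 'heavier'.

heavier


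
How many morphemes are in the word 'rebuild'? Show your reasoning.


Decomposition: re- (prefix) + build (root) = 2 morpheme(s)

2 morphemes


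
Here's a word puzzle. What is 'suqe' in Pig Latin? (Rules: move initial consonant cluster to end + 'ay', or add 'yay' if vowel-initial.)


'suqe': move consonant cluster 's' to end and add 'ay': 'uqesay'.

uqesay


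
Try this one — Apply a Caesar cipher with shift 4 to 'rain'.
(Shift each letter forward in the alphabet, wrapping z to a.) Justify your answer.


Shift each letter by 4: r -> v, a -> e, i -> m, n -> r. Result: 'vemr'.

vemr


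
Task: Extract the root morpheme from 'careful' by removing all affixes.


Remove suffix '-ful' from 'careful' to get root 'care'.

care


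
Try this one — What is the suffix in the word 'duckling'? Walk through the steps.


The word 'duckling' = 'duck' (root) + '-ling' (suffix). The suffix is '-ling'.

ling


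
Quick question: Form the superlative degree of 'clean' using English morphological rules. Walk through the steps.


Apply superlative formation (add -est): 'clean' -> 'cleanest'.

cleanest


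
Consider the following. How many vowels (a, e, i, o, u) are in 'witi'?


Vowels in 'witi': i, i = 2 vowels.

2


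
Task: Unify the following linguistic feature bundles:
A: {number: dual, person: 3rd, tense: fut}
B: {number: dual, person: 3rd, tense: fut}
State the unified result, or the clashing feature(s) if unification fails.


Compare features:
number: A=dual vs B=dual -> unified: dual
person: A=3rd vs B=3rd -> unified: 3rd
tense: A=fut vs B=fut -> unified: fut
No clashes found.

Unified: {number: dual, person: 3rd, tense: fut}


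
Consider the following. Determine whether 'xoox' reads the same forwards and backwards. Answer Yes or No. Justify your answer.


Forward: 'xoox'
Reversed: 'xoox'
They are identical.

Yes


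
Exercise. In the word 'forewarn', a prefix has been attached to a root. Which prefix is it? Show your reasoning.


The word 'forewarn' = 'fore' (prefix) + 'warn' (root). The prefix is 'fore'.

fore


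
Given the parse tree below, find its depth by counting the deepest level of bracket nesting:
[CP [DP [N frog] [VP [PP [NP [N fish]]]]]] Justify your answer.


Count bracket nesting levels:
'[' at pos 0: depth = 1
'[' at pos 4: depth = 2
'[' at pos 8: depth = 3
'[' at pos 17: depth = 3
'[' at pos 21: depth = 4
'[' at pos 25: depth = 5
'[' at pos 29: depth = 6
Maximum depth reached: 6

6


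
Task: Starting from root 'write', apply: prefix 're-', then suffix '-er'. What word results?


Step 1: Add prefix 're-' to 'write' = 'rewrite'
Step 2: Add suffix '-er' to 'rewrite' = 'rewriter'

rewriter


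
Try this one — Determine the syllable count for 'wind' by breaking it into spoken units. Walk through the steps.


Break 'wind' into syllables: wind -> wind = 1 syllable

1 syllable


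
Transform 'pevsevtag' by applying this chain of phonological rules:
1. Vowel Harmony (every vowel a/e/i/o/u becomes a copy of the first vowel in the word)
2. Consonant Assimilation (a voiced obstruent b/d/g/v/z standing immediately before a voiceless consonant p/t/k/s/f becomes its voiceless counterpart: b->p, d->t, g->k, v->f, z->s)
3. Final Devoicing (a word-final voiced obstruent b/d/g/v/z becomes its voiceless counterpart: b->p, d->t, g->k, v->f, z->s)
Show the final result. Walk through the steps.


Starting form: 'pevsevtag'
Rule 1: Vowel Harmony: all vowels become 'e' (matching first vowel). 'pevsevtag' -> 'pevsevteg'
Rule 2: Consonant Assimilation: voiced obstruent before voiceless consonant becomes voiceless ('vs' -> 'fs', 'vt' -> 'ft'). 'pevsevteg' -> 'pefsefteg'
Rule 3: Final Devoicing: word-final voiced obstruent 'g' becomes voiceless 'k'. 'pefsefteg' -> 'pefseftek'
Final form: 'pefseftek'

pefseftek


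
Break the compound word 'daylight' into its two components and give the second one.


Split 'daylight' into 'day' + 'light'. The second part is 'light'.

light


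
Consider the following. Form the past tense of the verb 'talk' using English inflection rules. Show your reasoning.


Apply rule: Add -ed. 'talk' becomes 'talked'.

talked


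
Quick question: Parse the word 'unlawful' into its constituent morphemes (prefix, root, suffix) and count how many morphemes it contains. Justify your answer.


Step 1: Identify prefix: 'un' (meaning: not/reverse)
Step 2: Identify root: 'law'
Step 3: Identify suffix(es): 'ful'
Decomposition: un- (prefix: not/reverse) + law (root) + -ful (suffix: full of)
Total morphemes: 3

3 morphemes (un- (prefix: not/reverse) + law (root) + -ful (suffix: full of))


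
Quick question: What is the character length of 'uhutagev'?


Spell out 'uhutagev' and number each letter: u(1), h(2), u(3), t(4), a(5), g(6), e(7), v(8). Total: 8 letters.

8


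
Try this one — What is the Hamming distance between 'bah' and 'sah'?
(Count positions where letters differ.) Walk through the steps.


Alignment:
Position 1: 'b' vs 's' = DIFFER
Position 2: 'a' vs 'a' = match
Position 3: 'h' vs 'h' = match
Total differences: 1

1


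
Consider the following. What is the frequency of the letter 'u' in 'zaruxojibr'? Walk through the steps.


Letter 'u' in 'zaruxojibr': found at position(s) 4 = 1 occurrence(s).

1


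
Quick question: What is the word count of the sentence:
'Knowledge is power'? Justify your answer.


Split into words: Knowledge | is | power = 3 words.

3


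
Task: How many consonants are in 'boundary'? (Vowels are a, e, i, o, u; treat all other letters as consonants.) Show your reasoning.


Consonants in 'boundary': b, n, d, r, y = 5 consonants.

5


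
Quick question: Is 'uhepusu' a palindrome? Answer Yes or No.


Forward: 'uhepusu'
Reversed: 'usupehu'
They differ.

No


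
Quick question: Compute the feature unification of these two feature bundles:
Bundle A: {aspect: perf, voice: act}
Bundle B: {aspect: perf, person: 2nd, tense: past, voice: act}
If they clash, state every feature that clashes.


Compare features:
aspect: A=perf vs B=perf -> unified: perf
person: A=_ vs B=2nd -> unified: 2nd
tense: A=_ vs B=past -> unified: past
voice: A=act vs B=act -> unified: act
No clashes found.

Unified: {aspect: perf, person: 2nd, tense: past, voice: act}


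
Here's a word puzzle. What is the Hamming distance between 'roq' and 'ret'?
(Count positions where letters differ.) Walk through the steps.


Alignment:
Position 1: 'r' vs 'r' = match
Position 2: 'o' vs 'e' = DIFFER
Position 3: 'q' vs 't' = DIFFER
Total differences: 2

2


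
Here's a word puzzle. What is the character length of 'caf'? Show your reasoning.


Spell out 'caf' and number each letter: c(1), a(2), f(3). Total: 3 letters.

3


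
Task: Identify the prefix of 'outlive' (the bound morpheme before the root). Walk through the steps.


The word 'outlive' = 'out' (prefix) + 'live' (root). The prefix is 'out'.

out


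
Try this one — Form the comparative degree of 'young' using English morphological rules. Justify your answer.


Apply comparative formation (add -er): 'young' -> 'younger'.

younger


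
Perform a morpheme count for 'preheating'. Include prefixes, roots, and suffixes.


Decomposition: pre- (prefix) + heat (root) + -ing (suffix) = 3 morpheme(s)

3 morphemes


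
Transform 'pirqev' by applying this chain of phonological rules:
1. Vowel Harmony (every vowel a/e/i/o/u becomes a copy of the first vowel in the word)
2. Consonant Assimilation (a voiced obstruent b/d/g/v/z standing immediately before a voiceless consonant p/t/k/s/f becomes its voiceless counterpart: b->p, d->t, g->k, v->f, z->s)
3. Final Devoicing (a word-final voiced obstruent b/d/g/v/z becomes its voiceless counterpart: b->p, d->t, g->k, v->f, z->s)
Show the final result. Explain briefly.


Starting form: 'pirqev'
Rule 1: Vowel Harmony: all vowels become 'i' (matching first vowel). 'pirqev' -> 'pirqiv'
Rule 2: Consonant Assimilation: no voiced obstruent (b/d/g/v/z) stands immediately before a voiceless consonant (p/t/k/s/f). No change.
Rule 3: Final Devoicing: word-final voiced obstruent 'v' becomes voiceless 'f'. 'pirqiv' -> 'pirqif'
Final form: 'pirqif'

pirqif


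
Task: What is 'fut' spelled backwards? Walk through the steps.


Reverse 'fut' character by character: 'tuf'.

tuf


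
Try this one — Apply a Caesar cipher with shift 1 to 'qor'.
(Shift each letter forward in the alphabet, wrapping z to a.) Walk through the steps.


Shift each letter by 1: q -> r, o -> p, r -> s. Result: 'rps'.

rps


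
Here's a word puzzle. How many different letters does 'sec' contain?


Unique letters in 'sec': {c, e, s} = 3 distinct letters.

3


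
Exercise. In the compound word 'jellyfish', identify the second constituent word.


Split 'jellyfish' into 'jelly' + 'fish'. The second part is 'fish'.

fish


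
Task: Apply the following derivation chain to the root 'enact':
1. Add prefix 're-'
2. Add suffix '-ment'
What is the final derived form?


Step 1: Add prefix 're-' to 'enact' = 'reenact'
Step 2: Add suffix '-ment' to 'reenact' = 'reenactment'

reenactment


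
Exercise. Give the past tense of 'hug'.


Apply rule: Double final consonant and add -ed. 'hug' becomes 'hugged'.

hugged


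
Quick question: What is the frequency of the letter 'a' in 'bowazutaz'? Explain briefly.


Letter 'a' in 'bowazutaz': found at position(s) 4, 8 = 2 occurrence(s).

2


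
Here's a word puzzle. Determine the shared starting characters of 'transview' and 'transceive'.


Compare from the start: 5 characters match: 'trans'. Mismatch at position 6: 'v' vs 'c'.

trans


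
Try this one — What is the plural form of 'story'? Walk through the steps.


Apply rule: Change -y to -ies (consonant + y). 'story' becomes 'stories'.

stories


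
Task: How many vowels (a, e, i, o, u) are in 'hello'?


Vowels in 'hello': e, o = 2 vowels.

2


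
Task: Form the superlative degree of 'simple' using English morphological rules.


Apply superlative formation (ends in e: add -st): 'simple' -> 'simplest'.

simplest


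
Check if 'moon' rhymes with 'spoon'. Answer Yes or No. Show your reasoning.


Rime (stressed vowel + following sounds) of 'moon': -oon = /uːn/
Rime of 'spoon': -oon = /uːn/
/uːn/ and /uːn/ are the same ending sound, so the words rhyme.

Yes


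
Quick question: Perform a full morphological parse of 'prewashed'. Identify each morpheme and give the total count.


Step 1: Identify prefix: 'pre' (meaning: before)
Step 2: Identify root: 'wash'
Step 3: Identify suffix(es): 'ed'
Decomposition: pre- (prefix: before) + wash (root) + -ed (suffix: past)
Total morphemes: 3

3 morphemes (pre- (prefix: before) + wash (root) + -ed (suffix: past))


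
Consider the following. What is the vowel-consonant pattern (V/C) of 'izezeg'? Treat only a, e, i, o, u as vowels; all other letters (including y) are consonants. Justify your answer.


Letter mapping: i = V, z = C, e = V, z = C, e = V, g = C.

VCVCVC


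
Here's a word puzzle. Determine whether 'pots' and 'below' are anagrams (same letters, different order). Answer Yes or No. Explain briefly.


Sorted letters of 'pots': 'opst'
Sorted letters of 'below': 'below'
They do not match.

No


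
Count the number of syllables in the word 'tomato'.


Break 'tomato' into syllables: to-ma-to -> to | ma | to = 3 syllables

3 syllables


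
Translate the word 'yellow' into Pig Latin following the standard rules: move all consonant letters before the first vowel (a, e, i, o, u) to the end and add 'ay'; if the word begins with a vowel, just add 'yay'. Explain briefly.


'yellow': move consonant cluster 'y' to end and add 'ay': 'ellowyay'.

ellowyay


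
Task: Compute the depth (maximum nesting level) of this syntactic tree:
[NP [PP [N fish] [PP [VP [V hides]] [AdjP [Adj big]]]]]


Count bracket nesting levels:
'[' at pos 0: depth = 1
'[' at pos 4: depth = 2
'[' at pos 8: depth = 3
'[' at pos 17: depth = 3
'[' at pos 21: depth = 4
'[' at pos 25: depth = 5
'[' at pos 36: depth = 4
'[' at pos 42: depth = 5
Maximum depth reached: 5

5


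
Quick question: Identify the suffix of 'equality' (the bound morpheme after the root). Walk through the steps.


The word 'equality' = 'equal' (root) + '-ity' (suffix). The suffix is '-ity'.

ity


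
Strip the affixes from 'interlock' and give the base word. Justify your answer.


Remove prefix 'inter' from 'interlock' to get root 'lock'.

lock


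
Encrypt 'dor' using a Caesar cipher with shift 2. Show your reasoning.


Shift each letter by 2: d -> f, o -> q, r -> t. Result: 'fqt'.

fqt


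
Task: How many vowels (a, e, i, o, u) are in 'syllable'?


Vowels in 'syllable': a, e = 2 vowels.

2


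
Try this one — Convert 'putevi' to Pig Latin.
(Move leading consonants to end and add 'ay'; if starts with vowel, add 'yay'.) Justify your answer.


'putevi': move consonant cluster 'p' to end and add 'ay': 'utevipay'.

utevipay


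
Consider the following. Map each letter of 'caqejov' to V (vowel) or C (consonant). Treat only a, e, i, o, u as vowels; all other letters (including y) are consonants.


Letter mapping: c = C, a = V, q = C, e = V, j = C, o = V, v = C.

CVCVCVC


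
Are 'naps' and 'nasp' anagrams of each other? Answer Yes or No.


Sorted letters of 'naps': 'anps'
Sorted letters of 'nasp': 'anps'
They match.

Yes


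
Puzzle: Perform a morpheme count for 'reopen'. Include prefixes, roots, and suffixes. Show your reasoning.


Decomposition: re- (prefix) + open (root) = 2 morpheme(s)

2 morphemes


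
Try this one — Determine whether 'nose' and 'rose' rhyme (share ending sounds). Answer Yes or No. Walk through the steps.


Rime (stressed vowel + following sounds) of 'nose': -ose = /oʊz/
Rime of 'rose': -ose = /oʊz/
/oʊz/ and /oʊz/ are the same ending sound, so the words rhyme.

Yes


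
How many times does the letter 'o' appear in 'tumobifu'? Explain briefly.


Letter 'o' in 'tumobifu': found at position(s) 4 = 1 occurrence(s).

1


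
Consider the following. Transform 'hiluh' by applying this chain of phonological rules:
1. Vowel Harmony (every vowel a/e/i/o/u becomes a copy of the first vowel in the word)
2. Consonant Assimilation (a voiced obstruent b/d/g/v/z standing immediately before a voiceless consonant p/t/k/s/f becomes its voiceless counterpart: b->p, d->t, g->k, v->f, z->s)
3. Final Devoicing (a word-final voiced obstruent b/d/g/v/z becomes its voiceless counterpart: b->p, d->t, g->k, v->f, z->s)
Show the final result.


Starting form: 'hiluh'
Rule 1: Vowel Harmony: all vowels become 'i' (matching first vowel). 'hiluh' -> 'hilih'
Rule 2: Consonant Assimilation: no voiced obstruent (b/d/g/v/z) stands immediately before a voiceless consonant (p/t/k/s/f). No change.
Rule 3: Final Devoicing: final consonant 'h' is not one of the voiced obstruents b/d/g/v/z. No change.
Final form: 'hilih'

hilih


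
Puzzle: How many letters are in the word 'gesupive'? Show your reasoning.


Spell out 'gesupive' and number each letter: g(1), e(2), s(3), u(4), p(5), i(6), v(7), e(8). Total: 8 letters.

8


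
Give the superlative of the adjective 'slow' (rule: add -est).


Apply superlative formation (add -est): 'slow' -> 'slowest'.

slowest


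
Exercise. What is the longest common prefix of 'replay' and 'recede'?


Compare from the start: 2 characters match: 're'. Mismatch at position 3: 'p' vs 'c'.

re


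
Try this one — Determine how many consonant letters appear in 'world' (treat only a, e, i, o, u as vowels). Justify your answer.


Consonants in 'world': w, r, l, d = 4 consonants.

4


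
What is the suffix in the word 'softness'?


The word 'softness' = 'soft' (root) + '-ness' (suffix). The suffix is '-ness'.

ness


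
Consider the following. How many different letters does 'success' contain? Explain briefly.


Unique letters in 'success': {c, e, s, u} = 4 distinct letters.

4


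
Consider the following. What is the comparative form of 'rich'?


Apply comparative formation (add -er): 'rich' -> 'richer'.

richer


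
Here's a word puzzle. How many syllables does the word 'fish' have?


Break 'fish' into syllables: fish -> fish = 1 syllable

1 syllable


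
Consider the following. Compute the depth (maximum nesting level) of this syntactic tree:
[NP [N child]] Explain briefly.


Count bracket nesting levels:
'[' at pos 0: depth = 1
'[' at pos 4: depth = 2
Maximum depth reached: 2

2


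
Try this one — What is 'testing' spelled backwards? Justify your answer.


Reverse 'testing' character by character: 'gnitset'.

gnitset


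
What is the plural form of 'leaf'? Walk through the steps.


Apply rule: Change -f to -ves. 'leaf' becomes 'leaves'.

leaves


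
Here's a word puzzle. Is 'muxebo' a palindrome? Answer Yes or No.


Forward: 'muxebo'
Reversed: 'obexum'
They differ.

No


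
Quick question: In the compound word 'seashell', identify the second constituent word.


Split 'seashell' into 'sea' + 'shell'. The second part is 'shell'.

shell


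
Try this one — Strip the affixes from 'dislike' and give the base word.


Remove prefix 'dis' from 'dislike' to get root 'like'.

like


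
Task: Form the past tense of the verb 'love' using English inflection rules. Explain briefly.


Apply rule: Add -d (word ends in -e). 'love' becomes 'loved'.

loved


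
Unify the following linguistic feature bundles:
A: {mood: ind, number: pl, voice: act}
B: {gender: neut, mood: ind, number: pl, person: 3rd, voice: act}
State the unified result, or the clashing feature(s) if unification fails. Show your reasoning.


Compare features:
gender: A=_ vs B=neut -> unified: neut
mood: A=ind vs B=ind -> unified: ind
number: A=pl vs B=pl -> unified: pl
person: A=_ vs B=3rd -> unified: 3rd
voice: A=act vs B=act -> unified: act
No clashes found.

Unified: {gender: neut, mood: ind, number: pl, person: 3rd, voice: act}


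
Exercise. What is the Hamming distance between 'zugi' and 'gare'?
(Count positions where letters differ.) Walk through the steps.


Alignment:
Position 1: 'z' vs 'g' = DIFFER
Position 2: 'u' vs 'a' = DIFFER
Position 3: 'g' vs 'r' = DIFFER
Position 4: 'i' vs 'e' = DIFFER
Total differences: 4

4


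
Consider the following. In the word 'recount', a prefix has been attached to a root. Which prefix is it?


The word 'recount' = 're' (prefix) + 'count' (root). The prefix is 're'.

re


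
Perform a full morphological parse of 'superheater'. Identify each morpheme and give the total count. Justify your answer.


Step 1: Identify prefix: 'super' (meaning: above)
Step 2: Identify root: 'heat'
Step 3: Identify suffix(es): 'er'
Decomposition: super- (prefix: above) + heat (root) + -er (suffix: one who)
Total morphemes: 3

3 morphemes (super- (prefix: above) + heat (root) + -er (suffix: one who))


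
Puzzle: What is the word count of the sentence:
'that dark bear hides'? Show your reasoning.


Split into words: that | dark | bear | hides = 4 words.

4


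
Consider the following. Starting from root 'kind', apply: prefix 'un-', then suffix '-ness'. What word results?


Step 1: Add prefix 'un-' to 'kind' = 'unkind'
Step 2: Add suffix '-ness' to 'unkind' = 'unkindness'

unkindness


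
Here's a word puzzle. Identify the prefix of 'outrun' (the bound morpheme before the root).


The word 'outrun' = 'out' (prefix) + 'run' (root). The prefix is 'out'.

out


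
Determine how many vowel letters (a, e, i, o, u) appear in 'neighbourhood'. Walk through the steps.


Vowels in 'neighbourhood': e, i, o, u, o, o = 6 vowels.

6


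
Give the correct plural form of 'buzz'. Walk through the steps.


Apply rule: Add -es (sibilant/fricative ending). 'buzz' becomes 'buzzes'.

buzzes


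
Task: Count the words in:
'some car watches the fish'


Split into words: some | car | watches | the | fish = 5 words.

5


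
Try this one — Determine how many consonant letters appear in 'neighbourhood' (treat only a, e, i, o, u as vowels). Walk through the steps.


Consonants in 'neighbourhood': n, g, h, b, r, h, d = 7 consonants.

7


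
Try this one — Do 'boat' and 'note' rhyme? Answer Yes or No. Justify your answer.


Rime (stressed vowel + following sounds) of 'boat': -oat = /oʊt/
Rime of 'note': -ote = /oʊt/
/oʊt/ and /oʊt/ are the same ending sound, so the words rhyme.

Yes


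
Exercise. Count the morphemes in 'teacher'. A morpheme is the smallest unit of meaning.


Decomposition: teach (root) + -er (suffix) = 2 morpheme(s)

2 morphemes


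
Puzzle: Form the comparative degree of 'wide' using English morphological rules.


Apply comparative formation (ends in e: add -r): 'wide' -> 'wider'.

wider


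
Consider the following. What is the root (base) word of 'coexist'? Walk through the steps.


Remove prefix 'co' from 'coexist' to get root 'exist'.

exist


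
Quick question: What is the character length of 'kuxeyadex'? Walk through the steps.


Spell out 'kuxeyadex' and number each letter: k(1), u(2), x(3), e(4), y(5), a(6), d(7), e(8), x(9). Total: 9 letters.

9


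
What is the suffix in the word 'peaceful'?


The word 'peaceful' = 'peace' (root) + '-ful' (suffix). The suffix is '-ful'.

ful


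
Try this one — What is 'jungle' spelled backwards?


Reverse 'jungle' character by character: 'elgnuj'.

elgnuj


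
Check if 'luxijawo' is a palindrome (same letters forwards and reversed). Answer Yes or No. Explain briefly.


Forward: 'luxijawo'
Reversed: 'owajixul'
They differ.

No


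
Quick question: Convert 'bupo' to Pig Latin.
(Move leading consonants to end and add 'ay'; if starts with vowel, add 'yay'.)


'bupo': move consonant cluster 'b' to end and add 'ay': 'upobay'.

upobay


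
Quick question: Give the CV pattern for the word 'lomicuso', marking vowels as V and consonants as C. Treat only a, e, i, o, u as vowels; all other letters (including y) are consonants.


Letter mapping: l = C, o = V, m = C, i = V, c = C, u = V, s = C, o = V.

CVCVCVCV


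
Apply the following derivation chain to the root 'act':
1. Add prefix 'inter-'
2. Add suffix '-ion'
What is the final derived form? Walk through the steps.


Step 1: Add prefix 'inter-' to 'act' = 'interact'
Step 2: Add suffix '-ion' to 'interact' = 'interaction'

interaction


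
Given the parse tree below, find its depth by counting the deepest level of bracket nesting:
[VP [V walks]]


Count bracket nesting levels:
'[' at pos 0: depth = 1
'[' at pos 4: depth = 2
Maximum depth reached: 2

2


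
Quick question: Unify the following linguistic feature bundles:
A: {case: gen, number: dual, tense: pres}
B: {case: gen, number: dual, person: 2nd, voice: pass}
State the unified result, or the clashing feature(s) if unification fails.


Compare features:
case: A=gen vs B=gen -> unified: gen
number: A=dual vs B=dual -> unified: dual
person: A=_ vs B=2nd -> unified: 2nd
tense: A=pres vs B=_ -> unified: pres
voice: A=_ vs B=pass -> unified: pass
No clashes found.

Unified: {case: gen, number: dual, person: 2nd, tense: pres, voice: pass}


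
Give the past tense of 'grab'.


Apply rule: Double final consonant and add -ed. 'grab' becomes 'grabbed'.

grabbed


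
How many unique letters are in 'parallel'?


Unique letters in 'parallel': {a, e, l, p, r} = 5 distinct letters.

5


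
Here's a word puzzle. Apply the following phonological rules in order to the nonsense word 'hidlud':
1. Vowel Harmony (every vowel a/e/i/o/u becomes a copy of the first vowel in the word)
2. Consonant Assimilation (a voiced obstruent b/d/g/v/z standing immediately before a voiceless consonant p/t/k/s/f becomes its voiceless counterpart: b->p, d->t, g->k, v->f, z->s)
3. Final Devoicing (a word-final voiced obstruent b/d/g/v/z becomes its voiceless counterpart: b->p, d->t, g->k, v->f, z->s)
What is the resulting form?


Starting form: 'hidlud'
Rule 1: Vowel Harmony: all vowels become 'i' (matching first vowel). 'hidlud' -> 'hidlid'
Rule 2: Consonant Assimilation: no voiced obstruent (b/d/g/v/z) stands immediately before a voiceless consonant (p/t/k/s/f). No change.
Rule 3: Final Devoicing: word-final voiced obstruent 'd' becomes voiceless 't'. 'hidlid' -> 'hidlit'
Final form: 'hidlit'

hidlit


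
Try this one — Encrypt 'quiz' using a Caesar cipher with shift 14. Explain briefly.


Shift each letter by 14: q -> e, u -> i, i -> w, z -> n. Result: 'eiwn'.

eiwn


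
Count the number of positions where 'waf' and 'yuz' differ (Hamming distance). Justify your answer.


Alignment:
Position 1: 'w' vs 'y' = DIFFER
Position 2: 'a' vs 'u' = DIFFER
Position 3: 'f' vs 'z' = DIFFER
Total differences: 3

3
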